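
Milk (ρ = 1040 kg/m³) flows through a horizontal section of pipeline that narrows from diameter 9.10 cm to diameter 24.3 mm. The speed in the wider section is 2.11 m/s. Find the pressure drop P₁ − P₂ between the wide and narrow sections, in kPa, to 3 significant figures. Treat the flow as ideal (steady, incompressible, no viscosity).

The volume flow rate is constant, so v₂ = (A₁/A₂)v₁ = (65.0/4.64)·2.11 = 29.6 m/s.
The pipe is horizontal, so Bernoulli reduces to P₁ + ½ρv₁² = P₂ + ½ρv₂².
P₁ − P₂ = ½·1040·(29.6² − 2.11²) = ½·1040·871 = 453000 Pa.

ΔP ≈ 453 kPa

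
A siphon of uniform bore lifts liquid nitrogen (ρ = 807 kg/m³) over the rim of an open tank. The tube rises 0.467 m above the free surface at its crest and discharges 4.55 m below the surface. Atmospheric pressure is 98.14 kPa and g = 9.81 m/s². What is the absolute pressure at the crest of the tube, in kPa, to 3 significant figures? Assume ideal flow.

58.4 kPa

From the surface to the outlet (both open to atmosphere, surface at rest): v = √(2g·h_out) = √(2·9.81·4.55) = 9.45 m/s.
The bore is uniform, so the speed at the crest is the same v. Bernoulli surface→crest: P_atm = P_top + ½ρv² + ρg·h_top.
P_top = 98140 − ½·807·9.45² − 807·9.81·0.467 = 58400 Pa.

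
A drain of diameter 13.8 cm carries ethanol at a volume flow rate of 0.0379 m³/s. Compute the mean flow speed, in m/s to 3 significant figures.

Q = 0.0379 m³/s = 0.0379 m³/s.
v = Q/A = 0.0379 / 0.0150 = 2.53 m/s.

v ≈ 2.53 m/s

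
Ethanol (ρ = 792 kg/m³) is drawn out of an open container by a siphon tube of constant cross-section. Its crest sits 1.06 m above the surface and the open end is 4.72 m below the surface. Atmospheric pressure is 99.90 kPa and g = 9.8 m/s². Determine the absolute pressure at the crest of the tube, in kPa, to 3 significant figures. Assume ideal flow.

The outlet speed comes from Torricelli: v = √(2g·4.72) = 9.62 m/s.
Continuity keeps v the same throughout the tube; from surface to crest, P_atm + 0 = P_top + ½ρv² + ρg·h_top.
P_top = 99900 − ½·792·9.62² − 792·9.8·1.06 = 55000 Pa.

P_top = 55.0 kPa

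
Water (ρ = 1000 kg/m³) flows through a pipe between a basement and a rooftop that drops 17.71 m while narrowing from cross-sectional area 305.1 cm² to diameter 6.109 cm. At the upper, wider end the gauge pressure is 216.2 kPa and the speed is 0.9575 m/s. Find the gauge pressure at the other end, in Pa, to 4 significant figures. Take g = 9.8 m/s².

P₂ ≈ 340500 Pa

By continuity, v₂ = v₁·A₁/A₂ = 0.9575·(305.1/29.31) = 9.967 m/s.
Bernoulli: P₁ + ½ρv₁² + ρg h₁ = P₂ + ½ρv₂² + ρg h₂, so P₂ = P₁ + ½ρ(v₁² − v₂²) − ρg(h₂ − h₁).
P₂ = 216200 + ½·1000·(0.9575² − 9.967²) − 1000·9.8·(−17.71) = 216200 + (-49210) − (-173600) = 340500 Pa.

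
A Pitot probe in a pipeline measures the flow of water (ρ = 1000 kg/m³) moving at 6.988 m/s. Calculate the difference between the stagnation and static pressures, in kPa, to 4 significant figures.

ΔP ≈ 24.42 kPa

The dynamic pressure equals the rise in static pressure at the stagnation point: ΔP = ½ρv².
ΔP = ½·1000·6.988² = 24420 Pa.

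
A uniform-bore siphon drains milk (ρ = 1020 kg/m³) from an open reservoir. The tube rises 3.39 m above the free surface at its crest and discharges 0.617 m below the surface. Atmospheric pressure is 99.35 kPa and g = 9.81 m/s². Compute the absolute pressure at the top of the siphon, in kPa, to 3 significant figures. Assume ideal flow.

The outlet speed comes from Torricelli: v = √(2g·0.617) = 3.48 m/s.
With constant cross-section the crest speed equals v; applying Bernoulli from the surface up to the crest, P_top = P_atm − ½ρv² − ρg·h_top.
P_top = 99350 − ½·1020·3.48² − 1020·9.81·3.39 = 59300 Pa.

P_top = 59.3 kPa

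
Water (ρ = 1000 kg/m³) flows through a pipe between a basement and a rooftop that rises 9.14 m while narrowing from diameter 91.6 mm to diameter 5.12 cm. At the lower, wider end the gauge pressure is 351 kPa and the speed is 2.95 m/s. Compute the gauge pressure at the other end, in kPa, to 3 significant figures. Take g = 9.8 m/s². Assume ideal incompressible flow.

The volume flow rate is constant, so v₂ = (A₁/A₂)v₁ = (65.9/20.6)·2.95 = 9.44 m/s.
Applying Bernoulli between the two ends and solving for P₂: P₂ = P₁ + ½ρ(v₁² − v₂²) − ρgΔh.
P₂ = 351000 + ½·1000·(2.95² − 9.44²) − 1000·9.8·(+9.14) = 351000 + (-40200) − (89600) = 221000 Pa.

P₂ ≈ 221 kPa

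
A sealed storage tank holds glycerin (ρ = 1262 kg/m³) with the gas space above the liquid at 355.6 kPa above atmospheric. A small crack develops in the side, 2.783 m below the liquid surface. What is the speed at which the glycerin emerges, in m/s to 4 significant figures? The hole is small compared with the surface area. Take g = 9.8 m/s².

Take point 1 at the surface (v₁ ≈ 0) and point 2 at the hole (at atmospheric pressure). Bernoulli: P₁ + ρg h = P_atm + ½ρv₂².
With P₁ − P_atm = 355600 Pa, v₂ = √(2gh + 2ΔP/ρ) = √(2·9.8·2.783 + 2·355600/1262) = 24.86 m/s.

v ≈ 24.86 m/s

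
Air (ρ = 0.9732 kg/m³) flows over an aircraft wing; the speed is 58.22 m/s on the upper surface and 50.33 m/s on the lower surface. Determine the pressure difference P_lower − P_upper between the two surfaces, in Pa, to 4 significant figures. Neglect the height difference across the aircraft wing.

With negligible Δh, P + ½ρv² is constant, so P_low − P_up = ½ρ(v_up² − v_low²).
ΔP = ½·0.9732·(58.22² − 50.33²) = 416.8 Pa.

ΔP ≈ 416.8 Pa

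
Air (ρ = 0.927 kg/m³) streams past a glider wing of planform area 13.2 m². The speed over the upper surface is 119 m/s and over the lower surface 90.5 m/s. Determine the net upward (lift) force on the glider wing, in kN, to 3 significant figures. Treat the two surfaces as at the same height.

F ≈ 36.5 kN

The faster flow above has the lower pressure; Bernoulli (same height) gives ΔP = ½ρ(v_up² − v_low²).
ΔP = ½·0.927·(119² − 90.5²) = 2770 Pa.
Lift = ΔP · A = 2770 × 13.2 = 36500 N.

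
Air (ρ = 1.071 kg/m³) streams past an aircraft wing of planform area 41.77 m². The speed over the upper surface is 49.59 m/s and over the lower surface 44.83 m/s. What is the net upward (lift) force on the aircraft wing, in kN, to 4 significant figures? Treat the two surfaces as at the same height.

F ≈ 10.05 kN

With equal heights on the two surfaces, Bernoulli gives P_lower − P_upper = ½ρ(v_upper² − v_lower²).
ΔP = ½·1.071·(49.59² − 44.83²) = 240.7 Pa.
Lift = ΔP · A = 240.7 × 41.77 = 10050 N.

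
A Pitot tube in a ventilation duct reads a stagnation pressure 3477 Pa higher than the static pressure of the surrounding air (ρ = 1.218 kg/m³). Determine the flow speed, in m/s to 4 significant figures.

v ≈ 75.56 m/s

At the stagnation point the flow is brought to rest, so Bernoulli gives P_stag − P_static = ½ρv².
v = √(2ΔP/ρ) = √(2·3477/1.218) = 75.56 m/s.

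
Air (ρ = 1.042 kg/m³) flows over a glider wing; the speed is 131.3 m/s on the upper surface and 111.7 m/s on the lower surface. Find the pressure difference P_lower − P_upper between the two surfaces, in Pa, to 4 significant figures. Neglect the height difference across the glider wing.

The pressure is lower where the speed is higher: ΔP = ½ρ(v_up² − v_low²).
ΔP = ½·1.042·(131.3² − 111.7²) = 2481 Pa.

ΔP ≈ 2481 Pa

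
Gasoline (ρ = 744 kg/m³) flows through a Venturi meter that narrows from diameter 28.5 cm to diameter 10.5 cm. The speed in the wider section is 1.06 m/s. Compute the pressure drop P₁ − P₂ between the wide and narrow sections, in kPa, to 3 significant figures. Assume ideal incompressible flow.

By continuity, v₂ = v₁·A₁/A₂ = 1.06·(638/86.6) = 7.81 m/s.
Bernoulli (h₁ = h₂): P₁ − P₂ = ½ρ(v₂² − v₁²).
P₁ − P₂ = ½·744·(7.81² − 1.06²) = ½·744·59.9 = 22300 Pa.

ΔP ≈ 22.3 kPa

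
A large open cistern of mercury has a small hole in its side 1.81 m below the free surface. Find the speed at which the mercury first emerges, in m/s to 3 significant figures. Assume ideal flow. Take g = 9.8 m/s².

5.96 m/s

Torricelli's result v = √(2gh) gives v = √(2·9.8·1.81) = 5.96 m/s.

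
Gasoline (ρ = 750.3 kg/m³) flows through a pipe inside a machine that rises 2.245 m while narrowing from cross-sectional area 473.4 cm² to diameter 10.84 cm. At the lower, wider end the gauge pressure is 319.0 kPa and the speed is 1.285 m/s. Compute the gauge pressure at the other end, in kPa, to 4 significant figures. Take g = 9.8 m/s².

286.8 kPa

Continuity gives A₁v₁ = A₂v₂, so v₂ = (473.4 cm²)/(92.29 cm²) × 1.285 m/s = 6.591 m/s.
Bernoulli: P₁ + ½ρv₁² + ρg h₁ = P₂ + ½ρv₂² + ρg h₂, so P₂ = P₁ + ½ρ(v₁² − v₂²) − ρg(h₂ − h₁).
P₂ = 319000 + ½·750.3·(1.285² − 6.591²) − 750.3·9.8·(+2.245) = 319000 + (-15680) − (16510) = 286800 Pa.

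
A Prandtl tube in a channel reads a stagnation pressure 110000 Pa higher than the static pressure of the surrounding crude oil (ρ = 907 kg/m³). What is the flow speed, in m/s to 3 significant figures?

15.6 m/s

Bernoulli between the free stream and the stagnation point: ½ρv² = P_stag − P_static.
v = √(2ΔP/ρ) = √(2·110000/907) = 15.6 m/s.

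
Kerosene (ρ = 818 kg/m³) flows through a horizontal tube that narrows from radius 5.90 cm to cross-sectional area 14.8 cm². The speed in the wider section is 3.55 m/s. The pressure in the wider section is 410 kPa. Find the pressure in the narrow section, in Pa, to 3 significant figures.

The volume flow rate is constant, so v₂ = (A₁/A₂)v₁ = (109/14.8)·3.55 = 26.2 m/s.
With no height change, Bernoulli's equation is P₁ + ½ρv₁² = P₂ + ½ρv₂².
P₂ = P₁ − ½ρ(v₂² − v₁²) = 410000 − ½·818·(26.2² − 3.55²) = 410000 − 276000 = 134000 Pa.

P₂ = 134000 Pa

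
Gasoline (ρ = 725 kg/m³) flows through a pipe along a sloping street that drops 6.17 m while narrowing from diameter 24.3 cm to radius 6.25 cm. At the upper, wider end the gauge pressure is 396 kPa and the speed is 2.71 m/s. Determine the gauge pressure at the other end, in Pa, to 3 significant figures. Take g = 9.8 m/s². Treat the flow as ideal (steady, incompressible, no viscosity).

By continuity, v₂ = v₁·A₁/A₂ = 2.71·(464/123) = 10.2 m/s.
Energy conservation along the streamline gives P₂ = P₁ − ½ρ(v₂² − v₁²) − ρg(h₂ − h₁).
P₂ = 396000 + ½·725·(2.71² − 10.2²) − 725·9.8·(−6.17) = 396000 + (-35400) − (-43800) = 404000 Pa.

P₂ = 404000 Pa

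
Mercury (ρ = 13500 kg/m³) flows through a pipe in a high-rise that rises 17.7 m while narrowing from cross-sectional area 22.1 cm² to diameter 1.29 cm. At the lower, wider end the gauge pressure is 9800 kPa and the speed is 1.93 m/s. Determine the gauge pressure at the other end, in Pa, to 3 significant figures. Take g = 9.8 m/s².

Continuity gives A₁v₁ = A₂v₂, so v₂ = (22.1 cm²)/(1.31 cm²) × 1.93 m/s = 32.6 m/s.
Applying Bernoulli between the two ends and solving for P₂: P₂ = P₁ + ½ρ(v₁² − v₂²) − ρgΔh.
P₂ = 9800000 + ½·13500·(1.93² − 32.6²) − 13500·9.8·(+17.7) = 9800000 + (-7160000) − (2340000) = 295000 Pa.

P₂ ≈ 295000 Pa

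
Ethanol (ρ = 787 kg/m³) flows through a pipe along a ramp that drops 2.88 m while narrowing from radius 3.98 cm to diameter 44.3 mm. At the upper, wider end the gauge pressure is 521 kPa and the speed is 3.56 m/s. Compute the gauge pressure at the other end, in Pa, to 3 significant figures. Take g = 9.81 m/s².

Mass conservation (A₁v₁ = A₂v₂) gives v₂ = 3.56 × 49.8/15.4 = 11.5 m/s.
Bernoulli: P₁ + ½ρv₁² + ρg h₁ = P₂ + ½ρv₂² + ρg h₂, so P₂ = P₁ + ½ρ(v₁² − v₂²) − ρg(h₂ − h₁).
P₂ = 521000 + ½·787·(3.56² − 11.5²) − 787·9.81·(−2.88) = 521000 + (-47000) − (-22200) = 496000 Pa.

P₂ = 496000 Pa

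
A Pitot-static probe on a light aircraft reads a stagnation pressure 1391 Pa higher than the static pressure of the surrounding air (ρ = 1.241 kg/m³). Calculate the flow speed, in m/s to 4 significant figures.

The dynamic pressure equals the rise in static pressure at the stagnation point: ΔP = ½ρv².
v = √(2ΔP/ρ) = √(2·1391/1.241) = 47.35 m/s.

47.35 m/s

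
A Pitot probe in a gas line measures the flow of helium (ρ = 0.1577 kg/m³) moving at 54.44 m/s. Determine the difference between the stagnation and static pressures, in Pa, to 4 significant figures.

ΔP ≈ 233.7 Pa

The dynamic pressure equals the rise in static pressure at the stagnation point: ΔP = ½ρv².
ΔP = ½·0.1577·54.44² = 233.7 Pa.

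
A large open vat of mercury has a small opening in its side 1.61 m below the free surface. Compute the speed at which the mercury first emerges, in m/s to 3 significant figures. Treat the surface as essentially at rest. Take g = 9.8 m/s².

v ≈ 5.62 m/s

Bernoulli from surface to hole (P equal, v_surface ≈ 0): v = √(2gh) = √(2×9.8×1.61) = 5.62 m/s.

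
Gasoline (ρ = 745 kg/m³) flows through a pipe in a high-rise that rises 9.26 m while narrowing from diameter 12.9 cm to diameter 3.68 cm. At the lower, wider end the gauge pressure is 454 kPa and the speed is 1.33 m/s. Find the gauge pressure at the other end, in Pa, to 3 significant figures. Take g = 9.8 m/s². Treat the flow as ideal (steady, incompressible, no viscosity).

Continuity gives A₁v₁ = A₂v₂, so v₂ = (131 cm²)/(10.6 cm²) × 1.33 m/s = 16.3 m/s.
Bernoulli: P₁ + ½ρv₁² + ρg h₁ = P₂ + ½ρv₂² + ρg h₂, so P₂ = P₁ + ½ρ(v₁² − v₂²) − ρg(h₂ − h₁).
P₂ = 454000 + ½·745·(1.33² − 16.3²) − 745·9.8·(+9.26) = 454000 + (-98800) − (67600) = 288000 Pa.

P₂ = 288000 Pa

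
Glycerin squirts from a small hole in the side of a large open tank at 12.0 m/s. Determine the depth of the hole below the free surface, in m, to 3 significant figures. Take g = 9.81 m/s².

h ≈ 7.34 m

For a small hole in a large open tank, ½v² = gh, giving h = v²/(2g).
h = 12.0²/(2·9.81) = 144/19.62 = 7.34 m.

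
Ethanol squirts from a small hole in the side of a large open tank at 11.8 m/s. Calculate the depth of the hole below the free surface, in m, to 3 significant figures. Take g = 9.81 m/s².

h ≈ 7.10 m

For a small hole in a large open tank, ½v² = gh, giving h = v²/(2g).
h = 11.8²/(2·9.81) = 139/19.62 = 7.10 m.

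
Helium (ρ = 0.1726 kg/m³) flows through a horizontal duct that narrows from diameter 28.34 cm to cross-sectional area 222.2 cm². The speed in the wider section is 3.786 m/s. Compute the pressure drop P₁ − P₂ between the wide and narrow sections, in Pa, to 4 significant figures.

The volume flow rate is constant, so v₂ = (A₁/A₂)v₁ = (630.8/222.2)·3.786 = 10.75 m/s.
Bernoulli (h₁ = h₂): P₁ − P₂ = ½ρ(v₂² − v₁²).
P₁ − P₂ = ½·0.1726·(10.75² − 3.786²) = ½·0.1726·101.2 = 8.732 Pa.

ΔP ≈ 8.732 Pa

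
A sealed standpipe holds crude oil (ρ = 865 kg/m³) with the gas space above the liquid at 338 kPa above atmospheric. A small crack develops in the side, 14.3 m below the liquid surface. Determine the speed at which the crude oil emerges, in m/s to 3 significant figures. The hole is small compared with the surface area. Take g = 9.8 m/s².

v = 32.6 m/s

Take point 1 at the surface (v₁ ≈ 0) and point 2 at the hole (at atmospheric pressure). Bernoulli: P₁ + ρg h = P_atm + ½ρv₂².
With P₁ − P_atm = 338000 Pa, v₂ = √(2gh + 2ΔP/ρ) = √(2·9.8·14.3 + 2·338000/865) = 32.6 m/s.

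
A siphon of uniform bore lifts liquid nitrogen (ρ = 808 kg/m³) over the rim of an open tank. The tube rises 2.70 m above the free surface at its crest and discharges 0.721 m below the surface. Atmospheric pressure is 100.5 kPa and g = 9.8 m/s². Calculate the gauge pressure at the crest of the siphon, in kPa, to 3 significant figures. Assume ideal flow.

The outlet speed comes from Torricelli: v = √(2g·0.721) = 3.76 m/s.
The bore is uniform, so the speed at the crest is the same v. Bernoulli surface→crest: P_atm = P_top + ½ρv² + ρg·h_top.
P_top = 100500 − ½·808·3.76² − 808·9.8·2.70 = 73400 Pa. So P_gauge = P_top − P_atm = -27100 Pa.

P_gauge ≈ -27.1 kPa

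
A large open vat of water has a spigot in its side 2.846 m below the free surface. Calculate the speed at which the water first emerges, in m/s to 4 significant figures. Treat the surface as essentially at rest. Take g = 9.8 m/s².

Bernoulli from surface to hole (P equal, v_surface ≈ 0): v = √(2gh) = √(2×9.8×2.846) = 7.469 m/s.

7.469 m/s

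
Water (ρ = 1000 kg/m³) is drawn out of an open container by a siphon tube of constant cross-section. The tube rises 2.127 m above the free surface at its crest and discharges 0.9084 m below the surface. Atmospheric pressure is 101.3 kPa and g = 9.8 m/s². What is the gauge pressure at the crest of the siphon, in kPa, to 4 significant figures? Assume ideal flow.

P_gauge ≈ -29.75 kPa

From the surface to the outlet (both open to atmosphere, surface at rest): v = √(2g·h_out) = √(2·9.8·0.9084) = 4.220 m/s.
With constant cross-section the crest speed equals v; applying Bernoulli from the surface up to the crest, P_top = P_atm − ½ρv² − ρg·h_top.
P_top = 101300 − ½·1000·4.220² − 1000·9.8·2.127 = 71550 Pa. So P_gauge = P_top − P_atm = -29750 Pa.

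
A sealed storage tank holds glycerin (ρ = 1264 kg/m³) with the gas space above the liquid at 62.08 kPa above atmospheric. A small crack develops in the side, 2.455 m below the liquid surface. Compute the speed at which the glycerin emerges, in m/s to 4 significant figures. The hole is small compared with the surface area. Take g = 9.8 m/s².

Take point 1 at the surface (v₁ ≈ 0) and point 2 at the hole (at atmospheric pressure). Bernoulli: P₁ + ρg h = P_atm + ½ρv₂².
With P₁ − P_atm = 62080 Pa, v₂ = √(2gh + 2ΔP/ρ) = √(2·9.8·2.455 + 2·62080/1264) = 12.10 m/s.

v ≈ 12.10 m/s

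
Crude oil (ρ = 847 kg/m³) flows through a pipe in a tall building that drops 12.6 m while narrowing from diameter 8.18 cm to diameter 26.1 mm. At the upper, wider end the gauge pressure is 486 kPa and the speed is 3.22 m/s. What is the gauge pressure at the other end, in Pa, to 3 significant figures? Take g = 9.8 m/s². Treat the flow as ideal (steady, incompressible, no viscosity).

P₂ ≈ 171000 Pa

The volume flow rate is constant, so v₂ = (A₁/A₂)v₁ = (52.6/5.35)·3.22 = 31.6 m/s.
Applying Bernoulli between the two ends and solving for P₂: P₂ = P₁ + ½ρ(v₁² − v₂²) − ρgΔh.
P₂ = 486000 + ½·847·(3.22² − 31.6²) − 847·9.8·(−12.6) = 486000 + (-419000) − (-105000) = 171000 Pa.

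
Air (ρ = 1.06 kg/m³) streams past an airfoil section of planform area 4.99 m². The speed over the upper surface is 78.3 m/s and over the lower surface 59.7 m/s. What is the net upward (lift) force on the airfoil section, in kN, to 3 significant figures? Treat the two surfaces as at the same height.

F ≈ 6.79 kN

The faster flow above has the lower pressure; Bernoulli (same height) gives ΔP = ½ρ(v_up² − v_low²).
ΔP = ½·1.06·(78.3² − 59.7²) = 1360 Pa.
Lift = ΔP · A = 1360 × 4.99 = 6790 N.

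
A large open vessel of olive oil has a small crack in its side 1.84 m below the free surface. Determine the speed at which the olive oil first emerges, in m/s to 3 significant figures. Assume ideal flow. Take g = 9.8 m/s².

Bernoulli from surface to hole (P equal, v_surface ≈ 0): v = √(2gh) = √(2×9.8×1.84) = 6.01 m/s.

v = 6.01 m/s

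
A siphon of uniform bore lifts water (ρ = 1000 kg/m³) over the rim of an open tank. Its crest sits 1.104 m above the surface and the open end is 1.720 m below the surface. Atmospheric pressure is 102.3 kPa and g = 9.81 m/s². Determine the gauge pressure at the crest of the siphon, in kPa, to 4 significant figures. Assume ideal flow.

P_gauge = -27.70 kPa

The outlet speed comes from Torricelli: v = √(2g·1.720) = 5.809 m/s.
Continuity keeps v the same throughout the tube; from surface to crest, P_atm + 0 = P_top + ½ρv² + ρg·h_top.
P_top = 102300 − ½·1000·5.809² − 1000·9.81·1.104 = 74600 Pa. So P_gauge = P_top − P_atm = -27700 Pa.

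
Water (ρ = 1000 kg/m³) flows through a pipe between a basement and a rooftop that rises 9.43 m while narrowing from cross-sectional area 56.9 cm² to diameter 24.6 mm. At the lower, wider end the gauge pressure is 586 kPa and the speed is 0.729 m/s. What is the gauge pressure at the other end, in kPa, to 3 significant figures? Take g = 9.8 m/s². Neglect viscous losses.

P₂ ≈ 456 kPa

The volume flow rate is constant, so v₂ = (A₁/A₂)v₁ = (56.9/4.75)·0.729 = 8.73 m/s.
Energy conservation along the streamline gives P₂ = P₁ − ½ρ(v₂² − v₁²) − ρg(h₂ − h₁).
P₂ = 586000 + ½·1000·(0.729² − 8.73²) − 1000·9.8·(+9.43) = 586000 + (-37800) − (92400) = 456000 Pa.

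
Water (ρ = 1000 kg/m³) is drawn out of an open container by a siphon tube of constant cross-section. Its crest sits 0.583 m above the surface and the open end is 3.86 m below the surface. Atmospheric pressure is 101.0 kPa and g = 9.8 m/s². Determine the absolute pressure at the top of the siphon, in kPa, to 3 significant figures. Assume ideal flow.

Bernoulli surface→outlet gives ½v² = g·h_out, so v = √(2·9.8·3.86) = 8.70 m/s.
The bore is uniform, so the speed at the crest is the same v. Bernoulli surface→crest: P_atm = P_top + ½ρv² + ρg·h_top.
P_top = 101000 − ½·1000·8.70² − 1000·9.8·0.583 = 57500 Pa.

P_top ≈ 57.5 kPa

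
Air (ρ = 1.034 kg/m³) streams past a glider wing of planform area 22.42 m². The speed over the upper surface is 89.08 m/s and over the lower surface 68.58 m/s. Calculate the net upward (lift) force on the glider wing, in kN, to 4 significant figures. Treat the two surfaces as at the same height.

F = 37.46 kN

The faster flow above has the lower pressure; Bernoulli (same height) gives ΔP = ½ρ(v_up² − v_low²).
ΔP = ½·1.034·(89.08² − 68.58²) = 1671 Pa.
Lift = ΔP · A = 1671 × 22.42 = 37460 N.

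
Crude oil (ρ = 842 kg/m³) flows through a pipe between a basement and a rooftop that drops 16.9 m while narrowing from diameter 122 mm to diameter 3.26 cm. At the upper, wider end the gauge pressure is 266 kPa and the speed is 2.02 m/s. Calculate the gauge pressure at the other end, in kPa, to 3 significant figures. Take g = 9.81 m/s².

By continuity, v₂ = v₁·A₁/A₂ = 2.02·(117/8.35) = 28.3 m/s.
Bernoulli: P₁ + ½ρv₁² + ρg h₁ = P₂ + ½ρv₂² + ρg h₂, so P₂ = P₁ + ½ρ(v₁² − v₂²) − ρg(h₂ − h₁).
P₂ = 266000 + ½·842·(2.02² − 28.3²) − 842·9.81·(−16.9) = 266000 + (-335000) − (-140000) = 70400 Pa.

P₂ ≈ 70.4 kPa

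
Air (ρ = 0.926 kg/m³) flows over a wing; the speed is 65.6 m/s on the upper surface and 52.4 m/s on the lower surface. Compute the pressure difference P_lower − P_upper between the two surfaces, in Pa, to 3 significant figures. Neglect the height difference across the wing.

ΔP ≈ 721 Pa

With negligible Δh, P + ½ρv² is constant, so P_low − P_up = ½ρ(v_up² − v_low²).
ΔP = ½·0.926·(65.6² − 52.4²) = 721 Pa.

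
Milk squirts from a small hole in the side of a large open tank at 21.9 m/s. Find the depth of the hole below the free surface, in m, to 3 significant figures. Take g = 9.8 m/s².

For a small hole in a large open tank, ½v² = gh, giving h = v²/(2g).
h = 21.9²/(2·9.8) = 480/19.60 = 24.5 m.

24.5 m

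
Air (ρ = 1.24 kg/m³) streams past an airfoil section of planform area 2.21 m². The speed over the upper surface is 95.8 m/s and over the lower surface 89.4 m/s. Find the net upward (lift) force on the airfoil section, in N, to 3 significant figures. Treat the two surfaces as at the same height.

1620 N

With equal heights on the two surfaces, Bernoulli gives P_lower − P_upper = ½ρ(v_upper² − v_lower²).
ΔP = ½·1.24·(95.8² − 89.4²) = 735 Pa.
Lift = ΔP · A = 735 × 2.21 = 1620 N.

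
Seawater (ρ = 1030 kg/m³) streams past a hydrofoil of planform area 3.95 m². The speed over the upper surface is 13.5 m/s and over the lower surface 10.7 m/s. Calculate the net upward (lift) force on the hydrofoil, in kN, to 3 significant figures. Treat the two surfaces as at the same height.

F = 138 kN

From P + ½ρv² = const at equal height, P_low − P_up = ½ρ(v_up² − v_low²).
ΔP = ½·1030·(13.5² − 10.7²) = 34900 Pa.
Lift = ΔP · A = 34900 × 3.95 = 138000 N.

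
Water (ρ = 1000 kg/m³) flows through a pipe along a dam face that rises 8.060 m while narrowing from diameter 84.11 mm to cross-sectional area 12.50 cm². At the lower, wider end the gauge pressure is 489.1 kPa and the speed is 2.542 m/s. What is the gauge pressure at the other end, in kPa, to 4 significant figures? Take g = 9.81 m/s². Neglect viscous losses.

P₂ ≈ 349.4 kPa

Continuity gives A₁v₁ = A₂v₂, so v₂ = (55.56 cm²)/(12.50 cm²) × 2.542 m/s = 11.30 m/s.
Applying Bernoulli between the two ends and solving for P₂: P₂ = P₁ + ½ρ(v₁² − v₂²) − ρgΔh.
P₂ = 489100 + ½·1000·(2.542² − 11.30²) − 1000·9.81·(+8.060) = 489100 + (-60610) − (79070) = 349400 Pa.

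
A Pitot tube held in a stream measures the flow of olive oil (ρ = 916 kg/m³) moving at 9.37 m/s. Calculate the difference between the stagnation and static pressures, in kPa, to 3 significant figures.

The dynamic pressure equals the rise in static pressure at the stagnation point: ΔP = ½ρv².
ΔP = ½·916·9.37² = 40200 Pa.

ΔP = 40.2 kPa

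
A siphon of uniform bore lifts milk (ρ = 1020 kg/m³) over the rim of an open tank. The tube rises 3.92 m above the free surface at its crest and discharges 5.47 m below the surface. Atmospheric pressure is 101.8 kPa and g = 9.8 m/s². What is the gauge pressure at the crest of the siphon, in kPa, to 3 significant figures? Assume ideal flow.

From the surface to the outlet (both open to atmosphere, surface at rest): v = √(2g·h_out) = √(2·9.8·5.47) = 10.4 m/s.
Continuity keeps v the same throughout the tube; from surface to crest, P_atm + 0 = P_top + ½ρv² + ρg·h_top.
P_top = 101800 − ½·1020·10.4² − 1020·9.8·3.92 = 7940 Pa. So P_gauge = P_top − P_atm = -93900 Pa.

P_gauge ≈ -93.9 kPa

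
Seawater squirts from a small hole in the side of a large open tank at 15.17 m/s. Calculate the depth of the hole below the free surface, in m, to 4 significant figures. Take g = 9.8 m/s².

11.74 m

Torricelli: v = √(2gh), so h = v²/(2g).
h = 15.17²/(2·9.8) = 230.1/19.60 = 11.74 m.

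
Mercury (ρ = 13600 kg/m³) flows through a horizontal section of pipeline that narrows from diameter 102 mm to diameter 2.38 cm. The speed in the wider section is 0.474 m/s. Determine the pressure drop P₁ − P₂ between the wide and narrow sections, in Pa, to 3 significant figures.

ΔP = 514000 Pa

Continuity gives A₁v₁ = A₂v₂, so v₂ = (81.7 cm²)/(4.45 cm²) × 0.474 m/s = 8.71 m/s.
Bernoulli (h₁ = h₂): P₁ − P₂ = ½ρ(v₂² − v₁²).
P₁ − P₂ = ½·13600·(8.71² − 0.474²) = ½·13600·75.6 = 514000 Pa.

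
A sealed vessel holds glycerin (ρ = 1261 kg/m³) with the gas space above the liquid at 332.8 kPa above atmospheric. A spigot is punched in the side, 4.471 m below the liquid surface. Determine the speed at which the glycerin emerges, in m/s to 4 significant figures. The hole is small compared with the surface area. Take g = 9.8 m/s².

v ≈ 24.81 m/s

Take point 1 at the surface (v₁ ≈ 0) and point 2 at the hole (at atmospheric pressure). Bernoulli: P₁ + ρg h = P_atm + ½ρv₂².
With P₁ − P_atm = 332800 Pa, v₂ = √(2gh + 2ΔP/ρ) = √(2·9.8·4.471 + 2·332800/1261) = 24.81 m/s.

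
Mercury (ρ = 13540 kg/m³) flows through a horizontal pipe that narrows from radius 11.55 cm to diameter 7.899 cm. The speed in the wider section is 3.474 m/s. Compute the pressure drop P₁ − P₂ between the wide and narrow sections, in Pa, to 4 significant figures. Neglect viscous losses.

ΔP = 5894000 Pa

The volume flow rate is constant, so v₂ = (A₁/A₂)v₁ = (419.1/49.00)·3.474 = 29.71 m/s.
Bernoulli (h₁ = h₂): P₁ − P₂ = ½ρ(v₂² − v₁²).
P₁ − P₂ = ½·13540·(29.71² − 3.474²) = ½·13540·870.6 = 5894000 Pa.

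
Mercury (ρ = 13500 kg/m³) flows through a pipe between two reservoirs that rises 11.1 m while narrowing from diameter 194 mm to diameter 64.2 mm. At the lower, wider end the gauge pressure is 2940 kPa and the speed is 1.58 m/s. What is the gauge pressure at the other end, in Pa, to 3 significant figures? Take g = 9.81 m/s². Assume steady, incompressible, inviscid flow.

P₂ ≈ 81800 Pa

The volume flow rate is constant, so v₂ = (A₁/A₂)v₁ = (296/32.4)·1.58 = 14.4 m/s.
Bernoulli: P₁ + ½ρv₁² + ρg h₁ = P₂ + ½ρv₂² + ρg h₂, so P₂ = P₁ + ½ρ(v₁² − v₂²) − ρg(h₂ − h₁).
P₂ = 2940000 + ½·13500·(1.58² − 14.4²) − 13500·9.81·(+11.1) = 2940000 + (-1390000) − (1470000) = 81800 Pa.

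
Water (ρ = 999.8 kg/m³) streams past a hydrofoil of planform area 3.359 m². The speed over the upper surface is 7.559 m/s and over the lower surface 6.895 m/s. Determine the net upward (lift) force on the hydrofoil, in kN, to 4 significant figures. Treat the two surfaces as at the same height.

F ≈ 16.12 kN

The faster flow above has the lower pressure; Bernoulli (same height) gives ΔP = ½ρ(v_up² − v_low²).
ΔP = ½·999.8·(7.559² − 6.895²) = 4798 Pa.
Lift = ΔP · A = 4798 × 3.359 = 16120 N.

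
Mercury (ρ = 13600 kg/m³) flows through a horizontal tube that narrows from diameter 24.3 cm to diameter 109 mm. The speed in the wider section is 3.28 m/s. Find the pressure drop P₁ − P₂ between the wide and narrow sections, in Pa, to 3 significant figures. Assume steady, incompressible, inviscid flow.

The volume flow rate is constant, so v₂ = (A₁/A₂)v₁ = (464/93.3)·3.28 = 16.3 m/s.
Bernoulli (h₁ = h₂): P₁ − P₂ = ½ρ(v₂² − v₁²).
P₁ − P₂ = ½·13600·(16.3² − 3.28²) = ½·13600·255 = 1730000 Pa.

1730000 Pa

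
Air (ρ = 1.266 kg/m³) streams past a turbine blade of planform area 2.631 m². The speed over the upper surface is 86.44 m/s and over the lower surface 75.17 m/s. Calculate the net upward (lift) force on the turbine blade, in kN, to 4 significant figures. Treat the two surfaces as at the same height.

From P + ½ρv² = const at equal height, P_low − P_up = ½ρ(v_up² − v_low²).
ΔP = ½·1.266·(86.44² − 75.17²) = 1153 Pa.
Lift = ΔP · A = 1153 × 2.631 = 3033 N.

F ≈ 3.033 kN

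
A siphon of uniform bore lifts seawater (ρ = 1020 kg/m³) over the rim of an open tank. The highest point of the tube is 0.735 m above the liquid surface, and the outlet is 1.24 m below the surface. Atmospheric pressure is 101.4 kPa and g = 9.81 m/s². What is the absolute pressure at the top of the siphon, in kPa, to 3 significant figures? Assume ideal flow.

Bernoulli surface→outlet gives ½v² = g·h_out, so v = √(2·9.81·1.24) = 4.93 m/s.
With constant cross-section the crest speed equals v; applying Bernoulli from the surface up to the crest, P_top = P_atm − ½ρv² − ρg·h_top.
P_top = 101400 − ½·1020·4.93² − 1020·9.81·0.735 = 81600 Pa.

P_top ≈ 81.6 kPa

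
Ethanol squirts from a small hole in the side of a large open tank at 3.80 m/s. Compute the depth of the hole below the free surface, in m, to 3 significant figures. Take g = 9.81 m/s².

h = 0.736 m

For a small hole in a large open tank, ½v² = gh, giving h = v²/(2g).
h = 3.80²/(2·9.81) = 14.4/19.62 = 0.736 m.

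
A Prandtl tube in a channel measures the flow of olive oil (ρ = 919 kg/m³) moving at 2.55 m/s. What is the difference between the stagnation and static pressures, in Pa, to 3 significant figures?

ΔP = 2990 Pa

Bernoulli between the free stream and the stagnation point: ½ρv² = P_stag − P_static.
ΔP = ½·919·2.55² = 2990 Pa.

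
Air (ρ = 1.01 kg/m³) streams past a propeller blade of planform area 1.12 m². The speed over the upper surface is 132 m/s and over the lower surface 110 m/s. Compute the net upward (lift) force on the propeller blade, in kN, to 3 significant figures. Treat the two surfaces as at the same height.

With equal heights on the two surfaces, Bernoulli gives P_lower − P_upper = ½ρ(v_upper² − v_lower²).
ΔP = ½·1.01·(132² − 110²) = 2690 Pa.
Lift = ΔP · A = 2690 × 1.12 = 3010 N.

3.01 kN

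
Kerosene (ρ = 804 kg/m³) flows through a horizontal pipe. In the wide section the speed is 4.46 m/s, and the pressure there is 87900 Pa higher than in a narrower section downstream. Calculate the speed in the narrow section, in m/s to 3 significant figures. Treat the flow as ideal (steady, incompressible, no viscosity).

v₂ = 15.4 m/s

Horizontal Bernoulli: P₁ + ½ρv₁² = P₂ + ½ρv₂², so v₂² = v₁² + 2(P₁ − P₂)/ρ.
v₂ = √(4.46² + 2·87900/804) = √(19.9 + 219) = 15.4 m/s.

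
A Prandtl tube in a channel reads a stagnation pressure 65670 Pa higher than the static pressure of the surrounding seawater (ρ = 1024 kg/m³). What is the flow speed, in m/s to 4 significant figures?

At the stagnation point the flow is brought to rest, so Bernoulli gives P_stag − P_static = ½ρv².
v = √(2ΔP/ρ) = √(2·65670/1024) = 11.33 m/s.

v = 11.33 m/s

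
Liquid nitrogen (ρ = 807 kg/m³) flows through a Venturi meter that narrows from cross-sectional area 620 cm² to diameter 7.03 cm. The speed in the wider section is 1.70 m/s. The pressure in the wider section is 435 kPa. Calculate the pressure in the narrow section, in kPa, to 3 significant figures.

P₂ ≈ 139 kPa

By continuity, v₂ = v₁·A₁/A₂ = 1.70·(620/38.8) = 27.2 m/s.
Along the horizontal streamline, P + ½ρv² is constant.
P₂ = P₁ − ½ρ(v₂² − v₁²) = 435000 − ½·807·(27.2² − 1.70²) = 435000 − 296000 = 139000 Pa.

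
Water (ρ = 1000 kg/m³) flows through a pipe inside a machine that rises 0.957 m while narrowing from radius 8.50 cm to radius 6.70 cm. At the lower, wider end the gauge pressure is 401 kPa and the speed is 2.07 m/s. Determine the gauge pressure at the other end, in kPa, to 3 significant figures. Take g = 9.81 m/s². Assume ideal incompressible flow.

P₂ ≈ 388 kPa

Continuity gives A₁v₁ = A₂v₂, so v₂ = (227 cm²)/(141 cm²) × 2.07 m/s = 3.33 m/s.
Energy conservation along the streamline gives P₂ = P₁ − ½ρ(v₂² − v₁²) − ρg(h₂ − h₁).
P₂ = 401000 + ½·1000·(2.07² − 3.33²) − 1000·9.81·(+0.957) = 401000 + (-3410) − (9390) = 388000 Pa.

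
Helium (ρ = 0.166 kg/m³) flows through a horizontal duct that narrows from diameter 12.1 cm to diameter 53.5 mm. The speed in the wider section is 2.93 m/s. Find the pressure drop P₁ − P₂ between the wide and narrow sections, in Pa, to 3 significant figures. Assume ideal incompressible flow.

The volume flow rate is constant, so v₂ = (A₁/A₂)v₁ = (115/22.5)·2.93 = 15.0 m/s.
Bernoulli (h₁ = h₂): P₁ − P₂ = ½ρ(v₂² − v₁²).
P₁ − P₂ = ½·0.166·(15.0² − 2.93²) = ½·0.166·216 = 17.9 Pa.

ΔP ≈ 17.9 Pa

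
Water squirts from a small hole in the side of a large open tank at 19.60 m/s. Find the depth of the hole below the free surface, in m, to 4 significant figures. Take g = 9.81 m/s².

For a small hole in a large open tank, ½v² = gh, giving h = v²/(2g).
h = 19.60²/(2·9.81) = 384.2/19.62 = 19.58 m.

h ≈ 19.58 m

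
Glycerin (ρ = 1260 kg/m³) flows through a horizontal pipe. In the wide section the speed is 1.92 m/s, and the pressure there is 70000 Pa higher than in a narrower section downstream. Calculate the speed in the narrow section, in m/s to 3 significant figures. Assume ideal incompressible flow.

10.7 m/s

With h₁ = h₂, rearranging Bernoulli gives v₂ = √(v₁² + 2ΔP/ρ).
v₂ = √(1.92² + 2·70000/1260) = √(3.69 + 111) = 10.7 m/s.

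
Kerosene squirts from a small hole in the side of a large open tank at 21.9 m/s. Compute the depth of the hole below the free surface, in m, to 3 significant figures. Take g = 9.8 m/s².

Torricelli: v = √(2gh), so h = v²/(2g).
h = 21.9²/(2·9.8) = 480/19.60 = 24.5 m.

h ≈ 24.5 m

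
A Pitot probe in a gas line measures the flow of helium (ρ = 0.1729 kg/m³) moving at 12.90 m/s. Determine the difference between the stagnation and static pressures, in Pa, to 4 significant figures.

The dynamic pressure equals the rise in static pressure at the stagnation point: ΔP = ½ρv².
ΔP = ½·0.1729·12.90² = 14.39 Pa.

ΔP ≈ 14.39 Pa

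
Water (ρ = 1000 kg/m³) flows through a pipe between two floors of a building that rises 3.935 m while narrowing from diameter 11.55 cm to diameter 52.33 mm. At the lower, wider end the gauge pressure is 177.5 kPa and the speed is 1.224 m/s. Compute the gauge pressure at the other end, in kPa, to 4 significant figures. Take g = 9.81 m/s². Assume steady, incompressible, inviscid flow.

P₂ ≈ 121.9 kPa

By continuity, v₂ = v₁·A₁/A₂ = 1.224·(104.8/21.51) = 5.963 m/s.
Energy conservation along the streamline gives P₂ = P₁ − ½ρ(v₂² − v₁²) − ρg(h₂ − h₁).
P₂ = 177500 + ½·1000·(1.224² − 5.963²) − 1000·9.81·(+3.935) = 177500 + (-17030) − (38600) = 121900 Pa.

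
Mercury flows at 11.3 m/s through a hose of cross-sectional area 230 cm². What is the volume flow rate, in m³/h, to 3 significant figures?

Q ≈ 936 m³/h

Q = A·v = 0.0230 m² × 11.3 m/s = 0.260 m³/s.
Converting: 0.260 m³/s × 3600 = 936 m³/h.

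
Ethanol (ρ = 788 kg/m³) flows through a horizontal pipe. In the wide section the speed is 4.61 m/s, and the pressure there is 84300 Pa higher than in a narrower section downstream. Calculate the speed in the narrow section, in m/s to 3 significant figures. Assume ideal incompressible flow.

With h₁ = h₂, rearranging Bernoulli gives v₂ = √(v₁² + 2ΔP/ρ).
v₂ = √(4.61² + 2·84300/788) = √(21.3 + 214) = 15.3 m/s.

v₂ = 15.3 m/s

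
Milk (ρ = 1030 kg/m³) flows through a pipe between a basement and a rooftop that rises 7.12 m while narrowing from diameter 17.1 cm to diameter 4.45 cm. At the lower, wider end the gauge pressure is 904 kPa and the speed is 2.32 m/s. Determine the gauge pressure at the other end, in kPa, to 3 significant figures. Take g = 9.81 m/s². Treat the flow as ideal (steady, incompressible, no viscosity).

P₂ ≈ 230 kPa

Continuity gives A₁v₁ = A₂v₂, so v₂ = (230 cm²)/(15.6 cm²) × 2.32 m/s = 34.3 m/s.
Bernoulli: P₁ + ½ρv₁² + ρg h₁ = P₂ + ½ρv₂² + ρg h₂, so P₂ = P₁ + ½ρ(v₁² − v₂²) − ρg(h₂ − h₁).
P₂ = 904000 + ½·1030·(2.32² − 34.3²) − 1030·9.81·(+7.12) = 904000 + (-602000) − (71900) = 230000 Pa.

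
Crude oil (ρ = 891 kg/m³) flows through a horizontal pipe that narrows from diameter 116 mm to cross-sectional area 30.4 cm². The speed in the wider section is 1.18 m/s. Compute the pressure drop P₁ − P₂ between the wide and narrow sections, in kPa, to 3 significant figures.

The volume flow rate is constant, so v₂ = (A₁/A₂)v₁ = (106/30.4)·1.18 = 4.10 m/s.
Bernoulli (h₁ = h₂): P₁ − P₂ = ½ρ(v₂² − v₁²).
P₁ − P₂ = ½·891·(4.10² − 1.18²) = ½·891·15.4 = 6880 Pa.

ΔP = 6.88 kPa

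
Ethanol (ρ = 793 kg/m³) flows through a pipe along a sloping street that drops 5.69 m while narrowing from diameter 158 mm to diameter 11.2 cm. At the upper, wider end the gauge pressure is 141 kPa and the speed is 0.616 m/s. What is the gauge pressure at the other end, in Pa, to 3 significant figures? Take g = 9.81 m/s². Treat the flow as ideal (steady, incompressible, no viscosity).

The volume flow rate is constant, so v₂ = (A₁/A₂)v₁ = (196/98.5)·0.616 = 1.23 m/s.
Energy conservation along the streamline gives P₂ = P₁ − ½ρ(v₂² − v₁²) − ρg(h₂ − h₁).
P₂ = 141000 + ½·793·(0.616² − 1.23²) − 793·9.81·(−5.69) = 141000 + (-445) − (-44300) = 185000 Pa.

185000 Pa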